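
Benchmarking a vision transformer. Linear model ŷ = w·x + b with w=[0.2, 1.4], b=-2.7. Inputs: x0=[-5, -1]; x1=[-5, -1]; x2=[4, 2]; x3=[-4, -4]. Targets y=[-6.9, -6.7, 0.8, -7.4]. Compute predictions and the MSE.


ŷ0 = (0.2)·(-5) + (1.4)·(-1) - 2.7 = -5.1
ŷ1 = (0.2)·(-5) + (1.4)·(-1) - 2.7 = -5.1
ŷ2 = (0.2)·(4) + (1.4)·(2) - 2.7 = 0.9
ŷ3 = (0.2)·(-4) + (1.4)·(-4) - 2.7 = -9.1
errors² = [3.24, 2.56, 0.01, 2.89]
MSE = 8.7000/4 = 2.175

2.175


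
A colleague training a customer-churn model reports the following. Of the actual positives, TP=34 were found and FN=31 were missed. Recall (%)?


Recall = TP/(TP+FN)
= 34/(34+31)
= 34/65 = 52.31%

52.31%


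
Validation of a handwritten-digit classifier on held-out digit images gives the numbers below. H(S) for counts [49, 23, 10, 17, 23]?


Probabilities: [49/122, 23/122, 10/122, 17/122, 23/122] ≈ [0.4016, 0.1885, 0.082, 0.1393, 0.1885]
H = -((49/122)·log₂(49/122) + (23/122)·log₂(23/122) + (10/122)·log₂(10/122) + (17/122)·log₂(17/122) + (23/122)·log₂(23/122))
  = 2.1282 bits

2.1282 bits


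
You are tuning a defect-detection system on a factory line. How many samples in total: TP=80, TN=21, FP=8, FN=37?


Total = TP + TN + FP + FN
= 80 + 21 + 8 + 37
= 146
(Predicted positive: 88, predicted negative: 58)

146


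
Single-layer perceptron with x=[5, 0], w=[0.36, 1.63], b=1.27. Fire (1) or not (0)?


z = (5)·(0.36) + (0)·(1.63) + 1.27
  = 3.07
step(z) = 1 (z≥0)

1


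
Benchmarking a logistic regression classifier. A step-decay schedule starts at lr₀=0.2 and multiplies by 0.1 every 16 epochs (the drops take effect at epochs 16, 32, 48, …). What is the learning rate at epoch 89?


n_drops = ⌊89/16⌋ = 5
lr = 0.2·0.1^5 = 0.2·0.00001 = 0.000002

0.000002


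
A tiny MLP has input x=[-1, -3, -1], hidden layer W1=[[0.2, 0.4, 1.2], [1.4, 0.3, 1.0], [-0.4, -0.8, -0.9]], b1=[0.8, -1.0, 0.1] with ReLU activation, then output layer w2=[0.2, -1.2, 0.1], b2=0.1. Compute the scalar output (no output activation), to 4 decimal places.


z1[0] = (0.2)·(-1) + (0.4)·(-3) + (1.2)·(-1) + 0.8 = -1.8
z1[1] = (1.4)·(-1) + (0.3)·(-3) + (1.0)·(-1) - 1.0 = -4.3
z1[2] = (-0.4)·(-1) + (-0.8)·(-3) + (-0.9)·(-1) + 0.1 = 3.8
h = ReLU(z1) = [0.0, 0.0, 3.8]
output = (0.2)·(0.0) + (-1.2)·(0.0) + (0.1)·(3.8) + 0.1 = 0.48

0.48


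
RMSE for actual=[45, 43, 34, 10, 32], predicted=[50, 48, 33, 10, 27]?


MSE = 76/5 = 15.2
RMSE = √(76/5) = 3.8987

3.8987


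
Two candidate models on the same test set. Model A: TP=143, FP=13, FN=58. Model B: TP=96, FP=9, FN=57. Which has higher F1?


Model A: P=143/156=0.9167, R=143/201=0.7114, F1=2PR/(P+R)=2TP/(2TP+FP+FN)=286/357=0.8011
Model B: P=96/105=0.9143, R=96/153=0.6275, F1=2PR/(P+R)=2TP/(2TP+FP+FN)=192/258=0.7442
0.8011 > 0.7442 → Model A

Model A


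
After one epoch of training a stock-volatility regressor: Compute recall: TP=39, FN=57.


Recall = TP/(TP+FN)
= 39/(39+57)
= 39/96 = 40.62%

40.62%


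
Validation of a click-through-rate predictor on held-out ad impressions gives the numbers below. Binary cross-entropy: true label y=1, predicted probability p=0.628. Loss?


BCE = -[y·ln(p) + (1-y)·ln(1-p)]
= -1·ln(0.628) - 0
= -ln(0.628) = 0.4652

0.4652


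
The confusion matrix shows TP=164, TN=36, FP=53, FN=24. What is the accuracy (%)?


Accuracy = (TP+TN)/(TP+TN+FP+FN)
= (164+36)/(277)
= 200/277 = 72.2%

72.2%


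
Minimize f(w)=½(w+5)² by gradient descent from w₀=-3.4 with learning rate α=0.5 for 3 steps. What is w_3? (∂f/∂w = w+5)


step 1: grad = -3.4+5 = 1.6; w = -3.4 - 0.5·(1.6) = -4.2
step 2: grad = -4.2+5 = 0.8; w = -4.2 - 0.5·(0.8) = -4.6
step 3: grad = -4.6+5 = 0.4; w = -4.6 - 0.5·(0.4) = -4.8

-4.8


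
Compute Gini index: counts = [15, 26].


Probabilities: [15/41, 26/41] ≈ [0.3659, 0.6341]
Σpᵢ² = (225 + 676)/41² = 901/1681
Gini = 1 - Σpᵢ² = 1 - 901/1681 = 0.464

0.464


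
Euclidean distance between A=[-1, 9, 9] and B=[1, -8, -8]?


d = √((-1-1)² + (9+ 8)² + (9+ 8)²)
  = √(4 + 289 + 289)
  = √582 = 24.1247

24.1247


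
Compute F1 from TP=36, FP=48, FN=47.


Precision = 36/84 = 0.4286
Recall = 36/83 = 0.4337
F1 = 2·P·R/(P+R) = 2·TP/(2·TP+FP+FN) = 72/(72+48+47) = 72/167 = 0.4311

0.4311


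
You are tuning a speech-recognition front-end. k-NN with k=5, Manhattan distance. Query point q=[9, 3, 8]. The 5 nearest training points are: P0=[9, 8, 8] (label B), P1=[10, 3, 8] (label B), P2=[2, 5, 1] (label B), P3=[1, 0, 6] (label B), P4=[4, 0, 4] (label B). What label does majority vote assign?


d(q,P0) = 5  (label B)
d(q,P1) = 1  (label B)
d(q,P2) = 16  (label B)
d(q,P3) = 13  (label B)
d(q,P4) = 12  (label B)
Votes: A=0, B=5
Majority → B

B


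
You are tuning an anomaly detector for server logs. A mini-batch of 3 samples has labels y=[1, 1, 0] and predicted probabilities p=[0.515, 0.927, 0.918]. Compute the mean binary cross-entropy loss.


L[0] = -ln(0.515) = 0.6636
L[1] = -ln(0.927) = 0.0758
L[2] = -ln(1-0.918) = -ln(0.082) = 2.501
mean = (0.6636 + 0.0758 + 2.501)/3 = 1.0801

1.0801


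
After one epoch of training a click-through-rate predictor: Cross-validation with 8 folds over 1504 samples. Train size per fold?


Fold size = 1504/8 = 188
Training per fold = 1504 - 188 = 1316

1316


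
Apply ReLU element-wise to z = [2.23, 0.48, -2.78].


ReLU(2.23) = max(0, 2.23) = 2.23
ReLU(0.48) = max(0, 0.48) = 0.48
ReLU(-2.78) = max(0, -2.78) = 0.0
result = [2.23, 0.48, 0.0]

[2.23, 0.48, 0.0]


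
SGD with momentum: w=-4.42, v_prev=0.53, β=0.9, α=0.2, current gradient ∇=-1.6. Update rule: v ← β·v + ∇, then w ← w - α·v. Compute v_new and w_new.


v_new = 0.9·0.53 - 1.6 = 0.477 - 1.6 = -1.123
w_new = -4.42 - 0.2·-1.123 = -4.42 + 0.2246 = -4.1954

v_new=-1.123, w_new=-4.1954


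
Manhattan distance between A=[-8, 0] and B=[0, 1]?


d = |-8-0| + |0-1|
  = 8 + 1
  = 9

9


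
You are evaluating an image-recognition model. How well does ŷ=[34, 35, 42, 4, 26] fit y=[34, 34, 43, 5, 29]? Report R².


ȳ = 29
SS_res = Σ(y-ŷ)² = 12
SS_tot = Σ(y-ȳ)² = 822
R² = 1 - SS_res/SS_tot = 1 - 0.0146 = 0.9854

0.9854


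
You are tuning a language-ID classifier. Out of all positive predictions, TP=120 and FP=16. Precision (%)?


Precision = TP/(TP+FP)
= 120/(120+16)
= 120/136 = 88.24%

88.24%


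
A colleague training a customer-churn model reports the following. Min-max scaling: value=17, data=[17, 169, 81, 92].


min=17, max=169
(17-17)/(169-17) = 0/152 = 0.0

0.0


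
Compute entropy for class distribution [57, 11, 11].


Probabilities: [57/79, 11/79, 11/79] ≈ [0.7215, 0.1392, 0.1392]
H = -((57/79)·log₂(57/79) + (11/79)·log₂(11/79) + (11/79)·log₂(11/79))
  = 1.1319 bits

1.1319 bits


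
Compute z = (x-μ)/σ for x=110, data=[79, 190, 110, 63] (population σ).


μ = 110.5, σ = 48.9106
z = (110 - 110.5)/48.9106 = -0.0102

-0.0102


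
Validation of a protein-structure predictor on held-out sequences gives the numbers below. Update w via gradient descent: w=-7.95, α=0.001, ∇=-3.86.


w_new = w - α·∇
= -7.95 - 0.001·-3.86
= -7.95 + 0.00386
= -7.94614

-7.94614


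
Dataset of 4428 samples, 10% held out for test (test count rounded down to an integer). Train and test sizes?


Test = ⌊4428·10/100⌋ = 442
Train = 4428 - 442 = 3986

Train: 3986, Test: 442


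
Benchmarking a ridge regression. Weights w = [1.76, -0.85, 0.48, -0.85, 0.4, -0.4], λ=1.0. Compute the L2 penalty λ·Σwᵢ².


‖w‖₂² = (1.76)² + (-0.85)² + (0.48)² + (-0.85)² + (0.4)² + (-0.4)²
     = 3.0976 + 0.7225 + 0.2304 + 0.7225 + 0.16 + 0.16
     = 5.093
λ·‖w‖₂² = 1.0·5.093 = 5.093

5.093


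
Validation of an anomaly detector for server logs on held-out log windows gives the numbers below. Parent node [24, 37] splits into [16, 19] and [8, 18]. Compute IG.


Parent = [24, 37], H_parent = 0.967
H_left = 0.9947 (n=35), H_right = 0.8905 (n=26)
H_children = (35/61)·0.9947 + (26/61)·0.8905 = 0.9503
IG = 0.967 - 0.9503 = 0.0167

0.0167


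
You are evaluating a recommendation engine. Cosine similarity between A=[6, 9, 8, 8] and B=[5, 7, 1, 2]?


A·B = 6·5 + 9·7 + 8·1 + 8·2 = 117
‖A‖ = √245 = 15.6525, ‖B‖ = √79 = 8.8882
cos = 117/(√245·√79) = 117/√19355 = 0.841

0.841


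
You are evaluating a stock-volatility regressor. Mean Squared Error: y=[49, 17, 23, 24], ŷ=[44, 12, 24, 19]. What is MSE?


Squared errors: (49-44)²=25, (17-12)²=25, (23-24)²=1, (24-19)²=25
Sum = 76
MSE = 76/4 = 19

19


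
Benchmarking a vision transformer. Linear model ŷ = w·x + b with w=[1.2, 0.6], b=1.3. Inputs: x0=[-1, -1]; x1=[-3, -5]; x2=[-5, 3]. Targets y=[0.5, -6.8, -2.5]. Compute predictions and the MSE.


ŷ0 = (1.2)·(-1) + (0.6)·(-1) + 1.3 = -0.5
ŷ1 = (1.2)·(-3) + (0.6)·(-5) + 1.3 = -5.3
ŷ2 = (1.2)·(-5) + (0.6)·(3) + 1.3 = -2.9
errors² = [1.0, 2.25, 0.16]
MSE = 3.4100/3 = 1.1367

1.1367


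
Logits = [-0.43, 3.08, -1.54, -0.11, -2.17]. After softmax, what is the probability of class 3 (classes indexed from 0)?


Exponentials: e^-0.43=0.6505, e^3.08=21.7584, e^-1.54=0.2144, e^-0.11=0.8958, e^-2.17=0.1142
Sum = 23.6333
Softmax = [0.0275, 0.9207, 0.0091, 0.0379, 0.0048]
p[3] = 0.8958/23.6333 = 0.0379

0.0379


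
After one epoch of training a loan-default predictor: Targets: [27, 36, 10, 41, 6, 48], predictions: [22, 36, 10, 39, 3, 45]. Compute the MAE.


Absolute errors: |27-22|=5, |36-36|=0, |10-10|=0, |41-39|=2, |6-3|=3, |48-45|=3
Sum = 13
MAE = 13/6 = 13/6

13/6


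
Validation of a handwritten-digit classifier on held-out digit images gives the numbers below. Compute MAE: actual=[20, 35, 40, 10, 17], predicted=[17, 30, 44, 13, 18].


Absolute errors: |20-17|=3, |35-30|=5, |40-44|=4, |10-13|=3, |17-18|=1
Sum = 16
MAE = 16/5 = 16/5

16/5


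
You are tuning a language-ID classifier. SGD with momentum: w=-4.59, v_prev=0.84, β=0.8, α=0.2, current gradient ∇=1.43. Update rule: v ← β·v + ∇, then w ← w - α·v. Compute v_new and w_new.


v_new = 0.8·0.84 + 1.43 = 0.672 + 1.43 = 2.102
w_new = -4.59 - 0.2·2.102 = -4.59 - 0.4204 = -5.0104

v_new=2.102, w_new=-5.0104


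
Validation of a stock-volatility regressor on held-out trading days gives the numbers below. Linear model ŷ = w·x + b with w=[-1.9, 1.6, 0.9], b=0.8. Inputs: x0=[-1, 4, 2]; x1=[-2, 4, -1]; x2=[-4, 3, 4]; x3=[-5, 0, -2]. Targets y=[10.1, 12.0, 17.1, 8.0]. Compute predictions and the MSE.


ŷ0 = (-1.9)·(-1) + (1.6)·(4) + (0.9)·(2) + 0.8 = 10.9
ŷ1 = (-1.9)·(-2) + (1.6)·(4) + (0.9)·(-1) + 0.8 = 10.1
ŷ2 = (-1.9)·(-4) + (1.6)·(3) + (0.9)·(4) + 0.8 = 16.8
ŷ3 = (-1.9)·(-5) + (1.6)·(0) + (0.9)·(-2) + 0.8 = 8.5
errors² = [0.64, 3.61, 0.09, 0.25]
MSE = 4.5900/4 = 1.1475

1.1475


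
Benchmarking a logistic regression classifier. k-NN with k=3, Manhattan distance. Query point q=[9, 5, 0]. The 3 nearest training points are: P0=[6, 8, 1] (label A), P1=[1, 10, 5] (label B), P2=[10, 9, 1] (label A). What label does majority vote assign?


d(q,P0) = 7  (label A)
d(q,P1) = 18  (label B)
d(q,P2) = 6  (label A)
Votes: A=2, B=1
Majority → A

A


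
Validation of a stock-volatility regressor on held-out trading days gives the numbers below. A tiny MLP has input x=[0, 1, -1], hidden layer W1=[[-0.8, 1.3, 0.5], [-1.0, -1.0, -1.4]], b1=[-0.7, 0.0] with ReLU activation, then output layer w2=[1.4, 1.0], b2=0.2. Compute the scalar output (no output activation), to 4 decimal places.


z1[0] = (-0.8)·(0) + (1.3)·(1) + (0.5)·(-1) - 0.7 = 0.1
z1[1] = (-1.0)·(0) + (-1.0)·(1) + (-1.4)·(-1) + 0.0 = 0.4
h = ReLU(z1) = [0.1, 0.4]
output = (1.4)·(0.1) + (1.0)·(0.4) + 0.2 = 0.74

0.74


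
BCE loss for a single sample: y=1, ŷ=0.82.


BCE = -[y·ln(p) + (1-y)·ln(1-p)]
= -1·ln(0.82) - 0
= -ln(0.82) = 0.1985

0.1985


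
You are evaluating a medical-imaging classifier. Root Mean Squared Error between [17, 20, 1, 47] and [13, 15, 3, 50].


MSE = 54/4 = 13.5
RMSE = √(54/4) = 3.6742

3.6742


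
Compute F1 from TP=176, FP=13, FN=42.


Precision = 176/189 = 0.9312
Recall = 176/218 = 0.8073
F1 = 2·P·R/(P+R) = 2·TP/(2·TP+FP+FN) = 352/(352+13+42) = 352/407 = 0.8649

0.8649


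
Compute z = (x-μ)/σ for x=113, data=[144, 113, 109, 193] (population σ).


μ = 139.75, σ = 33.5959
z = (113 - 139.75)/33.5959 = -0.7962

-0.7962


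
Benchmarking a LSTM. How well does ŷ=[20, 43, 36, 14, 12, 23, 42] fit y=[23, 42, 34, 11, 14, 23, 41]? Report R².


ȳ = 26.8571
SS_res = Σ(y-ŷ)² = 28
SS_tot = Σ(y-ȳ)² = 926.86
R² = 1 - SS_res/SS_tot = 1 - 0.0302 = 0.9698

0.9698


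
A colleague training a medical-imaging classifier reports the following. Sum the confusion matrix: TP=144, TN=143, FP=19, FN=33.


Total = TP + TN + FP + FN
= 144 + 143 + 19 + 33
= 339
(Predicted positive: 163, predicted negative: 176)

339


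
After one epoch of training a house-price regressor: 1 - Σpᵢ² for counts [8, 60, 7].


Probabilities: [8/75, 60/75, 7/75] ≈ [0.1067, 0.8, 0.0933]
Σpᵢ² = (64 + 3600 + 49)/75² = 3713/5625
Gini = 1 - Σpᵢ² = 1 - 3713/5625 = 0.3399

0.3399


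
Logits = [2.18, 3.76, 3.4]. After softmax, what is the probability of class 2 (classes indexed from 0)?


Exponentials: e^2.18=8.8463, e^3.76=42.9484, e^3.4=29.9641
Sum = 81.7588
Softmax = [0.1082, 0.5253, 0.3665]
p[2] = 29.9641/81.7588 = 0.3665

0.3665


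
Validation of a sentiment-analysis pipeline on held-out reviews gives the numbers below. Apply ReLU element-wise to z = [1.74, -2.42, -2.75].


ReLU(1.74) = max(0, 1.74) = 1.74
ReLU(-2.42) = max(0, -2.42) = 0.0
ReLU(-2.75) = max(0, -2.75) = 0.0
result = [1.74, 0.0, 0.0]

[1.74, 0.0, 0.0]


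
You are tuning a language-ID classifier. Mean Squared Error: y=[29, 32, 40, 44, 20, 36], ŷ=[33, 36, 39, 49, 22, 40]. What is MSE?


Squared errors: (29-33)²=16, (32-36)²=16, (40-39)²=1, (44-49)²=25, (20-22)²=4, (36-40)²=16
Sum = 78
MSE = 78/6 = 13

13


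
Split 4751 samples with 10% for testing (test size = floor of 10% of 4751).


Test = ⌊4751·10/100⌋ = 475
Train = 4751 - 475 = 4276

Train: 4276, Test: 475


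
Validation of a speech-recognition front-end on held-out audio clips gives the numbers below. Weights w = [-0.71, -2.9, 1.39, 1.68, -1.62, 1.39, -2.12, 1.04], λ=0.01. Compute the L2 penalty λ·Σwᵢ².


‖w‖₂² = (-0.71)² + (-2.9)² + (1.39)² + (1.68)² + (-1.62)² + (1.39)² + (-2.12)² + (1.04)²
     = 0.5041 + 8.41 + 1.9321 + 2.8224 + 2.6244 + 1.9321 + 4.4944 + 1.0816
     = 23.8011
λ·‖w‖₂² = 0.01·23.8011 = 0.238011

0.238011


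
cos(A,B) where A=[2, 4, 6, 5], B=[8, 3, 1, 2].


A·B = 2·8 + 4·3 + 6·1 + 5·2 = 44
‖A‖ = √81 = 9, ‖B‖ = √78 = 8.8318
cos = 44/(√81·√78) = 44/√6318 = 0.5536

0.5536


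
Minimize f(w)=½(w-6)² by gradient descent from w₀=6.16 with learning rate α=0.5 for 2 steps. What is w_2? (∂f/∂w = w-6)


step 1: grad = 6.16-6 = 0.16; w = 6.16 - 0.5·(0.16) = 6.08
step 2: grad = 6.08-6 = 0.08; w = 6.08 - 0.5·(0.08) = 6.04

6.04


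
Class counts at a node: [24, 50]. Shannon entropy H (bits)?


Probabilities: [24/74, 50/74] ≈ [0.3243, 0.6757]
H = -((24/74)·log₂(24/74) + (50/74)·log₂(50/74))
  = 0.909 bits

0.909 bits


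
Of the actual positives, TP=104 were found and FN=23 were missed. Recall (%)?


Recall = TP/(TP+FN)
= 104/(104+23)
= 104/127 = 81.89%

81.89%


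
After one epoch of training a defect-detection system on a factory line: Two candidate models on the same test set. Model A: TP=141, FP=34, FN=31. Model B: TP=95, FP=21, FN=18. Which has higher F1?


Model A: P=141/175=0.8057, R=141/172=0.8198, F1=2PR/(P+R)=2TP/(2TP+FP+FN)=282/347=0.8127
Model B: P=95/116=0.819, R=95/113=0.8407, F1=2PR/(P+R)=2TP/(2TP+FP+FN)=190/229=0.8297
0.8127 < 0.8297 → Model B

Model B


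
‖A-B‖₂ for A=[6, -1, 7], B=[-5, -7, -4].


d = √((6+ 5)² + (-1+ 7)² + (7+ 4)²)
  = √(121 + 36 + 121)
  = √278 = 16.6733

16.6733


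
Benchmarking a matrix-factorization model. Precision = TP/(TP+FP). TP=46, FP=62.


Precision = TP/(TP+FP)
= 46/(46+62)
= 46/108 = 42.59%

42.59%


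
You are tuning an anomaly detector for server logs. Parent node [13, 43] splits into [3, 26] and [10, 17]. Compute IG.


Parent = [13, 43], H_parent = 0.7817
H_left = 0.4798 (n=29), H_right = 0.951 (n=27)
H_children = (29/56)·0.4798 + (27/56)·0.951 = 0.707
IG = 0.7817 - 0.707 = 0.0747

0.0747


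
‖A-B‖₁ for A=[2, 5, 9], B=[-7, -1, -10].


d = |2+ 7| + |5+ 1| + |9+ 10|
  = 9 + 6 + 19
  = 34

34


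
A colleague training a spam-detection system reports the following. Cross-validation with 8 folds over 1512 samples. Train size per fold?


Fold size = 1512/8 = 189
Training per fold = 1512 - 189 = 1323

1323


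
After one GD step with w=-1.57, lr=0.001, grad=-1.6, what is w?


w_new = w - α·∇
= -1.57 - 0.001·-1.6
= -1.57 + 0.0016
= -1.5684

-1.5684


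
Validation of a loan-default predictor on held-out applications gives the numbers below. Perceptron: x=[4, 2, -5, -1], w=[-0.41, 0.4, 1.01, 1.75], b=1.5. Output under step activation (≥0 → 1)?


z = (4)·(-0.41) + (2)·(0.4) + (-5)·(1.01) + (-1)·(1.75) + 1.5
  = -6.14
step(z) = 0 (z<0)

0


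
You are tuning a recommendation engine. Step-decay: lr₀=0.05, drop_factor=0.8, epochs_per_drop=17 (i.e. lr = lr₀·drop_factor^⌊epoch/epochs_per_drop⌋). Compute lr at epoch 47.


n_drops = ⌊47/17⌋ = 2
lr = 0.05·0.8^2 = 0.05·0.64 = 0.032

0.032


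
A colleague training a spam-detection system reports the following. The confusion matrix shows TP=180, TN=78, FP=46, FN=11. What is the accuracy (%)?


Accuracy = (TP+TN)/(TP+TN+FP+FN)
= (180+78)/(315)
= 258/315 = 81.9%

81.9%


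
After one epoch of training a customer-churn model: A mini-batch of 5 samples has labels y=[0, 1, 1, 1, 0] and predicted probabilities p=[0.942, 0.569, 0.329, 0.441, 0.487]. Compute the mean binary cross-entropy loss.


L[0] = -ln(1-0.942) = -ln(0.058) = 2.8473
L[1] = -ln(0.569) = 0.5639
L[2] = -ln(0.329) = 1.1117
L[3] = -ln(0.441) = 0.8187
L[4] = -ln(1-0.487) = -ln(0.513) = 0.6675
mean = (2.8473 + 0.5639 + 1.1117 + 0.8187 + 0.6675)/5 = 1.2018

1.2018


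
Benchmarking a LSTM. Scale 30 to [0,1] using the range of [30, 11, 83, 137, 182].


min=11, max=182
(30-11)/(182-11) = 19/171 = 0.1111

0.1111


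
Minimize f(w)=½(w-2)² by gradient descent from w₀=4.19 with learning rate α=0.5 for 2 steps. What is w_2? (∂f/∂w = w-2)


step 1: grad = 4.19-2 = 2.19; w = 4.19 - 0.5·(2.19) = 3.095
step 2: grad = 3.095-2 = 1.095; w = 3.095 - 0.5·(1.095) = 2.5475

2.5475


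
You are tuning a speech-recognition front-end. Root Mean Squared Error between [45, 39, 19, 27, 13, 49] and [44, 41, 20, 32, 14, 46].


MSE = 41/6 = 6.8333
RMSE = √(41/6) = 2.6141

2.6141


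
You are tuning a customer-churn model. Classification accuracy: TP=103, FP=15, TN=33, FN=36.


Accuracy = (TP+TN)/(TP+TN+FP+FN)
= (103+33)/(187)
= 136/187 = 72.73%

72.73%


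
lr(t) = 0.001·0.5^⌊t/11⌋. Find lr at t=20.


n_drops = ⌊20/11⌋ = 1
lr = 0.001·0.5^1 = 0.001·0.5 = 0.0005

0.0005


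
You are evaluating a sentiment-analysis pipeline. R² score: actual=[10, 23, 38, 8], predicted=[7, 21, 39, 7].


ȳ = 19.75
SS_res = Σ(y-ŷ)² = 15
SS_tot = Σ(y-ȳ)² = 576.75
R² = 1 - SS_res/SS_tot = 1 - 0.026 = 0.974

0.974


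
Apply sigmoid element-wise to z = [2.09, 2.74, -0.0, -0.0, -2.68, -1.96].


σ(2.09) = 1/(1+e^-2.09) = 0.8899
σ(2.74) = 1/(1+e^-2.74) = 0.9393
σ(-0.0) = 1/(1+e^0.0) = 0.5
σ(-0.0) = 1/(1+e^0.0) = 0.5
σ(-2.68) = 1/(1+e^2.68) = 0.0642
σ(-1.96) = 1/(1+e^1.96) = 0.1235
result = [0.8899, 0.9393, 0.5, 0.5, 0.0642, 0.1235]

[0.8899, 0.9393, 0.5, 0.5, 0.0642, 0.1235]


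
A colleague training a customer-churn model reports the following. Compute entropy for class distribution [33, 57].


Probabilities: [33/90, 57/90] ≈ [0.3667, 0.6333]
H = -((33/90)·log₂(33/90) + (57/90)·log₂(57/90))
  = 0.9481 bits

0.9481 bits


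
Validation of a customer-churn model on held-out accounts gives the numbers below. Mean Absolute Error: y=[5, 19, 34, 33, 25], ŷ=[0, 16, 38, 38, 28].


Absolute errors: |5-0|=5, |19-16|=3, |34-38|=4, |33-38|=5, |25-28|=3
Sum = 20
MAE = 20/5 = 4

4


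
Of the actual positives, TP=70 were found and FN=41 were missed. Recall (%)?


Recall = TP/(TP+FN)
= 70/(70+41)
= 70/111 = 63.06%

63.06%


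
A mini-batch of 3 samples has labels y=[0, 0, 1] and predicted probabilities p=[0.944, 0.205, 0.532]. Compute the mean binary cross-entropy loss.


L[0] = -ln(1-0.944) = -ln(0.056) = 2.8824
L[1] = -ln(1-0.205) = -ln(0.795) = 0.2294
L[2] = -ln(0.532) = 0.6311
mean = (2.8824 + 0.2294 + 0.6311)/3 = 1.2476

1.2476


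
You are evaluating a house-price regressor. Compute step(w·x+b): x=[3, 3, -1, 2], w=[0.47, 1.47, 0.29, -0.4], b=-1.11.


z = (3)·(0.47) + (3)·(1.47) + (-1)·(0.29) + (2)·(-0.4) - 1.11
  = 3.62
step(z) = 1 (z≥0)

1


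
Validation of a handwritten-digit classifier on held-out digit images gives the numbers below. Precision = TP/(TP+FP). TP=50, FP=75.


Precision = TP/(TP+FP)
= 50/(50+75)
= 50/125 = 40.0%

40.0%


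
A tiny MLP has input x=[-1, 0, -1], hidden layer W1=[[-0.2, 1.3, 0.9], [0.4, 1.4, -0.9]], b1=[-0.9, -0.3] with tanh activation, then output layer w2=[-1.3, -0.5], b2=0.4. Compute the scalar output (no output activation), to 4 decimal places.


z1[0] = (-0.2)·(-1) + (1.3)·(0) + (0.9)·(-1) - 0.9 = -1.6
z1[1] = (0.4)·(-1) + (1.4)·(0) + (-0.9)·(-1) - 0.3 = 0.2
h = tanh(z1) = [-0.9217, 0.1974]
output = (-1.3)·(-0.9217) + (-0.5)·(0.1974) + 0.4 = 1.4995

1.4995


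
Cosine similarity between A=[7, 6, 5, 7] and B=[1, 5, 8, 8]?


A·B = 7·1 + 6·5 + 5·8 + 7·8 = 133
‖A‖ = √159 = 12.6095, ‖B‖ = √154 = 12.4097
cos = 133/(√159·√154) = 133/√24486 = 0.8499

0.8499


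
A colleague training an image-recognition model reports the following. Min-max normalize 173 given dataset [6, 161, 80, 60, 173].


min=6, max=173
(173-6)/(173-6) = 167/167 = 1.0

1.0


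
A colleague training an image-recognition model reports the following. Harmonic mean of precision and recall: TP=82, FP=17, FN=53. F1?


Precision = 82/99 = 0.8283
Recall = 82/135 = 0.6074
F1 = 2·P·R/(P+R) = 2·TP/(2·TP+FP+FN) = 164/(164+17+53) = 164/234 = 0.7009

0.7009


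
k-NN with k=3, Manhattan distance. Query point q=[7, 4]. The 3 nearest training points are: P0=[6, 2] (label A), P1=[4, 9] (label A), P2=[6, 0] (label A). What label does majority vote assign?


d(q,P0) = 3  (label A)
d(q,P1) = 8  (label A)
d(q,P2) = 5  (label A)
Votes: A=3, B=0
Majority → A

A


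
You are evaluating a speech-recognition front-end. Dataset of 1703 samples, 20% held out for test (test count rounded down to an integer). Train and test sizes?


Test = ⌊1703·20/100⌋ = 340
Train = 1703 - 340 = 1363

Train: 1363, Test: 340


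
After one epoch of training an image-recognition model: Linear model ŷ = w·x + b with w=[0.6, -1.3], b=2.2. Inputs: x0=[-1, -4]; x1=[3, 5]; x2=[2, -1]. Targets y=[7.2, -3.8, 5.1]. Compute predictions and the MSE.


ŷ0 = (0.6)·(-1) + (-1.3)·(-4) + 2.2 = 6.8
ŷ1 = (0.6)·(3) + (-1.3)·(5) + 2.2 = -2.5
ŷ2 = (0.6)·(2) + (-1.3)·(-1) + 2.2 = 4.7
errors² = [0.16, 1.69, 0.16]
MSE = 2.0100/3 = 0.67

0.67


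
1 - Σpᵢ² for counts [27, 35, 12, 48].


Probabilities: [27/122, 35/122, 12/122, 48/122] ≈ [0.2213, 0.2869, 0.0984, 0.3934]
Σpᵢ² = (729 + 1225 + 144 + 2304)/122² = 4402/14884
Gini = 1 - Σpᵢ² = 1 - 4402/14884 = 0.7042

0.7042


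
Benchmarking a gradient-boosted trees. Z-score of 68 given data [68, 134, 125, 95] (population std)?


μ = 105.5, σ = 26.024
z = (68 - 105.5)/26.024 = -1.441

-1.441


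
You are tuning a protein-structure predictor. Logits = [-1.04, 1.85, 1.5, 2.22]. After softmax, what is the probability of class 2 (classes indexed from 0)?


Exponentials: e^-1.04=0.3535, e^1.85=6.3598, e^1.5=4.4817, e^2.22=9.2073
Sum = 20.4023
Softmax = [0.0173, 0.3117, 0.2197, 0.4513]
p[2] = 4.4817/20.4023 = 0.2197

0.2197


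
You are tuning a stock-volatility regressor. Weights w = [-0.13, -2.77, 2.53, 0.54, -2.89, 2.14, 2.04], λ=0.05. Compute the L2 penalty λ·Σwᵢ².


‖w‖₂² = (-0.13)² + (-2.77)² + (2.53)² + (0.54)² + (-2.89)² + (2.14)² + (2.04)²
     = 0.0169 + 7.6729 + 6.4009 + 0.2916 + 8.3521 + 4.5796 + 4.1616
     = 31.4756
λ·‖w‖₂² = 0.05·31.4756 = 1.57378

1.57378


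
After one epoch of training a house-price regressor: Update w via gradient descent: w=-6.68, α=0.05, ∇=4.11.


w_new = w - α·∇
= -6.68 - 0.05·4.11
= -6.68 - 0.2055
= -6.8855

-6.8855


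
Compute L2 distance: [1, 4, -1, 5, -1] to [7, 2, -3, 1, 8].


d = √((1-7)² + (4-2)² + (-1+ 3)² + (5-1)² + (-1-8)²)
  = √(36 + 4 + 4 + 16 + 81)
  = √141 = 11.8743

11.8743


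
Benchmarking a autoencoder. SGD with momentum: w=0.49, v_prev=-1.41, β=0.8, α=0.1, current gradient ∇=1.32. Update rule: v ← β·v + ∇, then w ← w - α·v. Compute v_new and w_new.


v_new = 0.8·-1.41 + 1.32 = -1.128 + 1.32 = 0.192
w_new = 0.49 - 0.1·0.192 = 0.49 - 0.0192 = 0.4708

v_new=0.192, w_new=0.4708


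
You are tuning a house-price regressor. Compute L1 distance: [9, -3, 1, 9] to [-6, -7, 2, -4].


d = |9+ 6| + |-3+ 7| + |1-2| + |9+ 4|
  = 15 + 4 + 1 + 13
  = 33

33


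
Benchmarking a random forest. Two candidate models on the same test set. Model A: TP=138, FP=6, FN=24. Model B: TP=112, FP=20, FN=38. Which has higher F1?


Model A: P=138/144=0.9583, R=138/162=0.8519, F1=2PR/(P+R)=2TP/(2TP+FP+FN)=276/306=0.902
Model B: P=112/132=0.8485, R=112/150=0.7467, F1=2PR/(P+R)=2TP/(2TP+FP+FN)=224/282=0.7943
0.902 > 0.7943 → Model A

Model A


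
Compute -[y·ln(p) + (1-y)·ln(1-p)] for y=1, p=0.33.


BCE = -[y·ln(p) + (1-y)·ln(1-p)]
= -1·ln(0.33) - 0
= -ln(0.33) = 1.1087

1.1087


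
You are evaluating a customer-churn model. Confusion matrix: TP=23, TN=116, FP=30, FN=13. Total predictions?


Total = TP + TN + FP + FN
= 23 + 116 + 30 + 13
= 182
(Predicted positive: 53, predicted negative: 129)

182


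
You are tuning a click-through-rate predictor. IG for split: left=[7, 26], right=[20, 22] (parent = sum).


Parent = [27, 48], H_parent = 0.9427
H_left = 0.7455 (n=33), H_right = 0.9984 (n=42)
H_children = (33/75)·0.7455 + (42/75)·0.9984 = 0.8871
IG = 0.9427 - 0.8871 = 0.0556

0.0556


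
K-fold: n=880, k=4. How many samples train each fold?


Fold size = 880/4 = 220
Training per fold = 880 - 220 = 660

660


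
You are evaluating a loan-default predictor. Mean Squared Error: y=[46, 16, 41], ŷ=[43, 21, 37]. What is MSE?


Squared errors: (46-43)²=9, (16-21)²=25, (41-37)²=16
Sum = 50
MSE = 50/3 = 50/3

50/3


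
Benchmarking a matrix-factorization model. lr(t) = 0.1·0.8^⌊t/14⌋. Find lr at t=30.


n_drops = ⌊30/14⌋ = 2
lr = 0.1·0.8^2 = 0.1·0.64 = 0.064

0.064


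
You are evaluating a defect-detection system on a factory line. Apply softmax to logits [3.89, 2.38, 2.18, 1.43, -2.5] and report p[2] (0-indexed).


Exponentials: e^3.89=48.9109, e^2.38=10.8049, e^2.18=8.8463, e^1.43=4.1787, e^-2.5=0.0821
Sum = 72.8229
Softmax = [0.6716, 0.1484, 0.1215, 0.0574, 0.0011]
p[2] = 8.8463/72.8229 = 0.1215

0.1215


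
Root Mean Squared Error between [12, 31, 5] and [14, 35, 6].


MSE = 21/3 = 7
RMSE = √(21/3) = 2.6458

2.6458


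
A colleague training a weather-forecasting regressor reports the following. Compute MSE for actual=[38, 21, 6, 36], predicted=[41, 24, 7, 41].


Squared errors: (38-41)²=9, (21-24)²=9, (6-7)²=1, (36-41)²=25
Sum = 44
MSE = 44/4 = 11

11


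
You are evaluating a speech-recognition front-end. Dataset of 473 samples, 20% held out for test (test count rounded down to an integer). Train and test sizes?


Test = ⌊473·20/100⌋ = 94
Train = 473 - 94 = 379

Train: 379, Test: 94


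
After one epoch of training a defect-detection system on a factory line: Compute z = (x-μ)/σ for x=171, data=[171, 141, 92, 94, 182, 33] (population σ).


μ = 118.8333, σ = 51.4892
z = (171 - 118.8333)/51.4892 = 1.0132

1.0132


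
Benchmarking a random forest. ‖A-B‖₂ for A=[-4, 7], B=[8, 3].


d = √((-4-8)² + (7-3)²)
  = √(144 + 16)
  = √160 = 12.6491

12.6491


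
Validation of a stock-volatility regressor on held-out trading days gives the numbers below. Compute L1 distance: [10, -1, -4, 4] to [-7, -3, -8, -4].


d = |10+ 7| + |-1+ 3| + |-4+ 8| + |4+ 4|
  = 17 + 2 + 4 + 8
  = 31

31


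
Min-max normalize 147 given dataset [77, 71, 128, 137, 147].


min=71, max=147
(147-71)/(147-71) = 76/76 = 1.0

1.0


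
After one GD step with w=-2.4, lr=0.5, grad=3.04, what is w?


w_new = w - α·∇
= -2.4 - 0.5·3.04
= -2.4 - 1.52
= -3.92

-3.92


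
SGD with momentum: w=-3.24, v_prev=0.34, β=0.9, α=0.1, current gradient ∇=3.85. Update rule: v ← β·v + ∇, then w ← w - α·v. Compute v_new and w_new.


v_new = 0.9·0.34 + 3.85 = 0.306 + 3.85 = 4.156
w_new = -3.24 - 0.1·4.156 = -3.24 - 0.4156 = -3.6556

v_new=4.156, w_new=-3.6556


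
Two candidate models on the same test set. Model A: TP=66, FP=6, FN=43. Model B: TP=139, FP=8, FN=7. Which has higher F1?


Model A: P=66/72=0.9167, R=66/109=0.6055, F1=2PR/(P+R)=2TP/(2TP+FP+FN)=132/181=0.7293
Model B: P=139/147=0.9456, R=139/146=0.9521, F1=2PR/(P+R)=2TP/(2TP+FP+FN)=278/293=0.9488
0.7293 < 0.9488 → Model B

Model B


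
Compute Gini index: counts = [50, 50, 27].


Probabilities: [50/127, 50/127, 27/127] ≈ [0.3937, 0.3937, 0.2126]
Σpᵢ² = (2500 + 2500 + 729)/127² = 5729/16129
Gini = 1 - Σpᵢ² = 1 - 5729/16129 = 0.6448

0.6448


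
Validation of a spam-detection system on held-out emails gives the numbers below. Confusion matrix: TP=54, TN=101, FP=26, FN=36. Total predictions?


Total = TP + TN + FP + FN
= 54 + 101 + 26 + 36
= 217
(Predicted positive: 80, predicted negative: 137)

217


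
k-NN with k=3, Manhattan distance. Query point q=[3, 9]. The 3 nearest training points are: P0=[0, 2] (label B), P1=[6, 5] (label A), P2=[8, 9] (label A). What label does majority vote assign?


d(q,P0) = 10  (label B)
d(q,P1) = 7  (label A)
d(q,P2) = 5  (label A)
Votes: A=2, B=1
Majority → A

A


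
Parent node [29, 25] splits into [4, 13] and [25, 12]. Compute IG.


Parent = [29, 25], H_parent = 0.996
H_left = 0.7871 (n=17), H_right = 0.909 (n=37)
H_children = (17/54)·0.7871 + (37/54)·0.909 = 0.8706
IG = 0.996 - 0.8706 = 0.1254

0.1254


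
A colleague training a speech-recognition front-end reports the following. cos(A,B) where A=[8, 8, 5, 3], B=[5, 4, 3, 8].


A·B = 8·5 + 8·4 + 5·3 + 3·8 = 111
‖A‖ = √162 = 12.7279, ‖B‖ = √114 = 10.6771
cos = 111/(√162·√114) = 111/√18468 = 0.8168

0.8168


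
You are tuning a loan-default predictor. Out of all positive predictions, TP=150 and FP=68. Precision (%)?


Precision = TP/(TP+FP)
= 150/(150+68)
= 150/218 = 68.81%

68.81%


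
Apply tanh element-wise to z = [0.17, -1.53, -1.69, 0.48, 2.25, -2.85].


tanh(0.17) = 0.1684
tanh(-1.53) = -0.9104
tanh(-1.69) = -0.9341
tanh(0.48) = 0.4462
tanh(2.25) = 0.978
tanh(-2.85) = -0.9933
result = [0.1684, -0.9104, -0.9341, 0.4462, 0.978, -0.9933]

[0.1684, -0.9104, -0.9341, 0.4462, 0.978, -0.9933]


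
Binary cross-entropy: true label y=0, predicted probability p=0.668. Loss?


BCE = -[y·ln(p) + (1-y)·ln(1-p)]
= -0 - 1·ln(1-0.668)
= -ln(0.332) = 1.1026

1.1026


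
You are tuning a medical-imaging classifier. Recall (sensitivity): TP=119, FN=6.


Recall = TP/(TP+FN)
= 119/(119+6)
= 119/125 = 95.2%

95.2%


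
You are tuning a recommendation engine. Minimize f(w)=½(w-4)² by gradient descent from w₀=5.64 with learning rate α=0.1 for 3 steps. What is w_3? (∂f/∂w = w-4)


step 1: grad = 5.64-4 = 1.64; w = 5.64 - 0.1·(1.64) = 5.476
step 2: grad = 5.476-4 = 1.476; w = 5.476 - 0.1·(1.476) = 5.3284
step 3: grad = 5.3284-4 = 1.3284; w = 5.3284 - 0.1·(1.3284) = 5.19556

5.19556


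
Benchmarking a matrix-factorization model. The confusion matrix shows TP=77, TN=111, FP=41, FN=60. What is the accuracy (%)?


Accuracy = (TP+TN)/(TP+TN+FP+FN)
= (77+111)/(289)
= 188/289 = 65.05%

65.05%


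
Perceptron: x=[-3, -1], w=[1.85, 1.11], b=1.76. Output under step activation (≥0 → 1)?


z = (-3)·(1.85) + (-1)·(1.11) + 1.76
  = -4.9
step(z) = 0 (z<0)

0


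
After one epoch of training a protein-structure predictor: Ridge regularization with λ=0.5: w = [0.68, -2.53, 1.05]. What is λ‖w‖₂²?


‖w‖₂² = (0.68)² + (-2.53)² + (1.05)²
     = 0.4624 + 6.4009 + 1.1025
     = 7.9658
λ·‖w‖₂² = 0.5·7.9658 = 3.9829

3.9829


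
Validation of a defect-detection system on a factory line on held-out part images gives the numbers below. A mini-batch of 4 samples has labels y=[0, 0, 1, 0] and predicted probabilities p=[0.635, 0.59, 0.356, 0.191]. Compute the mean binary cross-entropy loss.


L[0] = -ln(1-0.635) = -ln(0.365) = 1.0079
L[1] = -ln(1-0.59) = -ln(0.41) = 0.8916
L[2] = -ln(0.356) = 1.0328
L[3] = -ln(1-0.191) = -ln(0.809) = 0.212
mean = (1.0079 + 0.8916 + 1.0328 + 0.212)/4 = 0.7861

0.7861


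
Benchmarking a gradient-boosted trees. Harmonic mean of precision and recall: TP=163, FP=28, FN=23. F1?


Precision = 163/191 = 0.8534
Recall = 163/186 = 0.8763
F1 = 2·P·R/(P+R) = 2·TP/(2·TP+FP+FN) = 326/(326+28+23) = 326/377 = 0.8647

0.8647


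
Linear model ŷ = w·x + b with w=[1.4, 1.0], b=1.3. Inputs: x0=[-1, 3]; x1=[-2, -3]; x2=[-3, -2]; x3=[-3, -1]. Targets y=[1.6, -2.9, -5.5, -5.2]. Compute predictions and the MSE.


ŷ0 = (1.4)·(-1) + (1.0)·(3) + 1.3 = 2.9
ŷ1 = (1.4)·(-2) + (1.0)·(-3) + 1.3 = -4.5
ŷ2 = (1.4)·(-3) + (1.0)·(-2) + 1.3 = -4.9
ŷ3 = (1.4)·(-3) + (1.0)·(-1) + 1.3 = -3.9
errors² = [1.69, 2.56, 0.36, 1.69]
MSE = 6.3000/4 = 1.575

1.575


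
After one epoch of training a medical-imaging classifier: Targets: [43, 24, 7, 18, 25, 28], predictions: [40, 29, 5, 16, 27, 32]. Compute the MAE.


Absolute errors: |43-40|=3, |24-29|=5, |7-5|=2, |18-16|=2, |25-27|=2, |28-32|=4
Sum = 18
MAE = 18/6 = 3

3


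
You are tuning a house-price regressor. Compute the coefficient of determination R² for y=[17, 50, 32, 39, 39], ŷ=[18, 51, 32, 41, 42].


ȳ = 35.4
SS_res = Σ(y-ŷ)² = 15
SS_tot = Σ(y-ȳ)² = 589.2
R² = 1 - SS_res/SS_tot = 1 - 0.0255 = 0.9745

0.9745


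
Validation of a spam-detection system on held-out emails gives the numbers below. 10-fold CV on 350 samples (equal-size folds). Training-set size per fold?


Fold size = 350/10 = 35
Training per fold = 350 - 35 = 315

315


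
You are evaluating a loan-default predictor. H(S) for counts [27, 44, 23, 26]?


Probabilities: [27/120, 44/120, 23/120, 26/120] ≈ [0.225, 0.3667, 0.1917, 0.2167]
H = -((27/120)·log₂(27/120) + (44/120)·log₂(44/120) + (23/120)·log₂(23/120) + (26/120)·log₂(26/120))
  = 1.9498 bits

1.9498 bits


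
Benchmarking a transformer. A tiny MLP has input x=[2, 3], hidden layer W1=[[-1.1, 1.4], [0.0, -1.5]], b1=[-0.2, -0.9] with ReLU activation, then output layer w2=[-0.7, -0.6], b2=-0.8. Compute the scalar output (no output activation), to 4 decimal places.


z1[0] = (-1.1)·(2) + (1.4)·(3) - 0.2 = 1.8
z1[1] = (0.0)·(2) + (-1.5)·(3) - 0.9 = -5.4
h = ReLU(z1) = [1.8, 0.0]
output = (-0.7)·(1.8) + (-0.6)·(0.0) - 0.8 = -2.06

-2.06


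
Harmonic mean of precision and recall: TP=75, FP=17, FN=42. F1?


Precision = 75/92 = 0.8152
Recall = 75/117 = 0.641
F1 = 2·P·R/(P+R) = 2·TP/(2·TP+FP+FN) = 150/(150+17+42) = 150/209 = 0.7177

0.7177


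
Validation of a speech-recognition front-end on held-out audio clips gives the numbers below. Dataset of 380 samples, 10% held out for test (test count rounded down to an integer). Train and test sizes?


Test = ⌊380·10/100⌋ = 38
Train = 380 - 38 = 342

Train: 342, Test: 38


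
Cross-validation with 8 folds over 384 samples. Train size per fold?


Fold size = 384/8 = 48
Training per fold = 384 - 48 = 336

336


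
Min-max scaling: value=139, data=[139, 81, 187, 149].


min=81, max=187
(139-81)/(187-81) = 58/106 = 0.5472

0.5472


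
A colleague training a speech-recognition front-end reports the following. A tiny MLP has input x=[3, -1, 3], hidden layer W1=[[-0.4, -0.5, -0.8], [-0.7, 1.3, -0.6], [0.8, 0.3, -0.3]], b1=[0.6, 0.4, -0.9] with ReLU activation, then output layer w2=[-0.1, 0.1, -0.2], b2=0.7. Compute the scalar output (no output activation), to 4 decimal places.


z1[0] = (-0.4)·(3) + (-0.5)·(-1) + (-0.8)·(3) + 0.6 = -2.5
z1[1] = (-0.7)·(3) + (1.3)·(-1) + (-0.6)·(3) + 0.4 = -4.8
z1[2] = (0.8)·(3) + (0.3)·(-1) + (-0.3)·(3) - 0.9 = 0.3
h = ReLU(z1) = [0.0, 0.0, 0.3]
output = (-0.1)·(0.0) + (0.1)·(0.0) + (-0.2)·(0.3) + 0.7 = 0.64

0.64


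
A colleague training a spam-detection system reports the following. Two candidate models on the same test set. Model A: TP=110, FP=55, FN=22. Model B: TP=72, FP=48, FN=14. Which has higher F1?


Model A: P=110/165=0.6667, R=110/132=0.8333, F1=2PR/(P+R)=2TP/(2TP+FP+FN)=220/297=0.7407
Model B: P=72/120=0.6, R=72/86=0.8372, F1=2PR/(P+R)=2TP/(2TP+FP+FN)=144/206=0.699
0.7407 > 0.699 → Model A

Model A


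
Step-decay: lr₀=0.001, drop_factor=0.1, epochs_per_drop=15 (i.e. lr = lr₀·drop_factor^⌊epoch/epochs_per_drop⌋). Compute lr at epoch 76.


n_drops = ⌊76/15⌋ = 5
lr = 0.001·0.1^5 = 0.001·0.00001 = 0.00000001

0.00000001


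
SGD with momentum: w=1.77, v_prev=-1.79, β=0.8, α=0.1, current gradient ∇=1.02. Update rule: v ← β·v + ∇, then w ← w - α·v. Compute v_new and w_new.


v_new = 0.8·-1.79 + 1.02 = -1.432 + 1.02 = -0.412
w_new = 1.77 - 0.1·-0.412 = 1.77 + 0.0412 = 1.8112

v_new=-0.412, w_new=1.8112


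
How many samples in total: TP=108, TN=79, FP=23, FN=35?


Total = TP + TN + FP + FN
= 108 + 79 + 23 + 35
= 245
(Predicted positive: 131, predicted negative: 114)

245


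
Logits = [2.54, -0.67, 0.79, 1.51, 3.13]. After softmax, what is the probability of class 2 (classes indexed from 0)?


Exponentials: e^2.54=12.6797, e^-0.67=0.5117, e^0.79=2.2034, e^1.51=4.5267, e^3.13=22.874
Sum = 42.7955
Softmax = [0.2963, 0.012, 0.0515, 0.1058, 0.5345]
p[2] = 2.2034/42.7955 = 0.0515

0.0515


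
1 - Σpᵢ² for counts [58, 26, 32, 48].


Probabilities: [58/164, 26/164, 32/164, 48/164] ≈ [0.3537, 0.1585, 0.1951, 0.2927]
Σpᵢ² = (3364 + 676 + 1024 + 2304)/164² = 7368/26896
Gini = 1 - Σpᵢ² = 1 - 7368/26896 = 0.7261

0.7261


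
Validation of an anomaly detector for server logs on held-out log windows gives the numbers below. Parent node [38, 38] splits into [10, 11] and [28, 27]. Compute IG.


Parent = [38, 38], H_parent = 1
H_left = 0.9984 (n=21), H_right = 0.9998 (n=55)
H_children = (21/76)·0.9984 + (55/76)·0.9998 = 0.9994
IG = 1 - 0.9994 = 0.0006

0.0006


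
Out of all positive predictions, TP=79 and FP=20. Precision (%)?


Precision = TP/(TP+FP)
= 79/(79+20)
= 79/99 = 79.8%

79.8%


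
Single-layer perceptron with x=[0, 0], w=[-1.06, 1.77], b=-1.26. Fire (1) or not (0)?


z = (0)·(-1.06) + (0)·(1.77) - 1.26
  = -1.26
step(z) = 0 (z<0)

0


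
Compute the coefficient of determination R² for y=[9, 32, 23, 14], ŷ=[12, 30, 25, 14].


ȳ = 19.5
SS_res = Σ(y-ŷ)² = 17
SS_tot = Σ(y-ȳ)² = 309
R² = 1 - SS_res/SS_tot = 1 - 0.055 = 0.945

0.945


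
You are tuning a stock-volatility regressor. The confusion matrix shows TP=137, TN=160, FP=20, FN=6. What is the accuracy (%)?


Accuracy = (TP+TN)/(TP+TN+FP+FN)
= (137+160)/(323)
= 297/323 = 91.95%

91.95%


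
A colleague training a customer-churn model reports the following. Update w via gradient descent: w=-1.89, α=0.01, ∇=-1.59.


w_new = w - α·∇
= -1.89 - 0.01·-1.59
= -1.89 + 0.0159
= -1.8741

-1.8741
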